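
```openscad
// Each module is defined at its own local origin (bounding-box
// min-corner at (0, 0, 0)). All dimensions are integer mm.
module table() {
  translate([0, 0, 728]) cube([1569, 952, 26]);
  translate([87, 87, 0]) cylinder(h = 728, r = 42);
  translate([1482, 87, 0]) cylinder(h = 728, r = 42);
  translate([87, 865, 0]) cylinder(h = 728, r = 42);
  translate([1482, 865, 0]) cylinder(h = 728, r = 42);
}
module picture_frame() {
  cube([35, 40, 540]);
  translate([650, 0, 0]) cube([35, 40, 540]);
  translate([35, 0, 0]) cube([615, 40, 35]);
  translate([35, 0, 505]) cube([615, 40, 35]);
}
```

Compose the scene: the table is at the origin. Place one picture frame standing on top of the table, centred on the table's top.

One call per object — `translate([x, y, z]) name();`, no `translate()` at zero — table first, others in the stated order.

table();
translate([442, 456, 754]) picture_frame();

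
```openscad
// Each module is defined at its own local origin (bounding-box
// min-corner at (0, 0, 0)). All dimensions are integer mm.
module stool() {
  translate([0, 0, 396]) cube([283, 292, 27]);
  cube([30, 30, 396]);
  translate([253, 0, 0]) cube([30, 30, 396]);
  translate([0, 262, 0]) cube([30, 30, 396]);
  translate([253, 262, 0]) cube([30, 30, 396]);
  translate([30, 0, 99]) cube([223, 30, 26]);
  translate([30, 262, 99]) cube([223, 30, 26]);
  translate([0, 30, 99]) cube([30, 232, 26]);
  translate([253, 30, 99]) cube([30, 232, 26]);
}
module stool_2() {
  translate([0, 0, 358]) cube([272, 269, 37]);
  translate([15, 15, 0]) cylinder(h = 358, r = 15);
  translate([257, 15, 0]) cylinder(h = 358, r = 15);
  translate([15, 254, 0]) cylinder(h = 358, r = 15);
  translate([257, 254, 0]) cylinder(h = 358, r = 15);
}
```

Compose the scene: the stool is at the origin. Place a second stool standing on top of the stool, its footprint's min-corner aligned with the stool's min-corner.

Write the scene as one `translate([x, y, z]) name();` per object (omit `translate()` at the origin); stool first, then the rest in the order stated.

stool();
translate([0, 0, 423]) stool_2();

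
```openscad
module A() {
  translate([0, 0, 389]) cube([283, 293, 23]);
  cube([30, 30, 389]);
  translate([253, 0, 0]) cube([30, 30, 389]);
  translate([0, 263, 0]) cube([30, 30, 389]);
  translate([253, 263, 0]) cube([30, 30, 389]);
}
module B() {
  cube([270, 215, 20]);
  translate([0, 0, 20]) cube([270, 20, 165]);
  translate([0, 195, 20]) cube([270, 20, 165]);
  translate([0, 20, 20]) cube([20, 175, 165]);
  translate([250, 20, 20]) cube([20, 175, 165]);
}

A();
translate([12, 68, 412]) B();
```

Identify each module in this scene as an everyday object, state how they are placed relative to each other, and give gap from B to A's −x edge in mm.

The open box's min-x is at 12; the stool's min-x is 0; gap = 12 mm.

A is a stool. B is an open box. The open box is on top of the stool. The gap from the open box to the stool's −x edge is 12 mm.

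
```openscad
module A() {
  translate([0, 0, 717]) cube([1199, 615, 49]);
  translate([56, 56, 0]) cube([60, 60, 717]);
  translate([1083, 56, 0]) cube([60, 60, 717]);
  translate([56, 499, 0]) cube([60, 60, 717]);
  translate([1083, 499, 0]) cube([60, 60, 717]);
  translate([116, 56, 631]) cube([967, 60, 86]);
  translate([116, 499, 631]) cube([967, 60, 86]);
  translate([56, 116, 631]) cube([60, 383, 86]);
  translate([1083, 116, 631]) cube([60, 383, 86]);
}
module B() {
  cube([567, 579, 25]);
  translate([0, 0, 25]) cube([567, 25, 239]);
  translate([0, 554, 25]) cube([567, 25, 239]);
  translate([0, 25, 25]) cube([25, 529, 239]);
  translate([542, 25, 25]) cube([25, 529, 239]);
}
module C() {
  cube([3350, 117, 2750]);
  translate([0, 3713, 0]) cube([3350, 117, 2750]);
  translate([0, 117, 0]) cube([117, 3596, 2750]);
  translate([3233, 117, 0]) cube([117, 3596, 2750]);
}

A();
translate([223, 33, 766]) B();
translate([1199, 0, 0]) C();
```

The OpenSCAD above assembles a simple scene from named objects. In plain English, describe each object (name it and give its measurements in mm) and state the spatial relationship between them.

A is a table with a 1199×615 mm rectangular top, 49 mm thick, top surface at z = 766 mm, supported by four 60×60 mm square legs, each inset 56 mm from the nearest pair of top edges, running from the floor. Four apron rails, 60 mm thick and 86 mm tall, run between adjacent legs with their top edges flush with the underside of the top and their outer faces flush with the legs' outer faces.

B is an open-topped rectangular box: outside dimensions 567×579×264 mm, with a uniform wall and base thickness of 25 mm. The base is a full 567×579 slab on the floor; four walls sit on top of the base. The front and back walls (the −y and +y sides) span the full width; the two side walls fit between them.

C is the wall frame of a small rectangular building: four walls, each 2750 mm tall and 117 mm thick, enclosing a footprint 3350 mm (x) by 3830 mm (y) outside-to-outside, with no floor or roof. The front and back walls (the −y and +y sides) span the full width; the two side walls fit between them.

The open box is on top of the table. The house frame is against the table's +x side, with their −y faces flush.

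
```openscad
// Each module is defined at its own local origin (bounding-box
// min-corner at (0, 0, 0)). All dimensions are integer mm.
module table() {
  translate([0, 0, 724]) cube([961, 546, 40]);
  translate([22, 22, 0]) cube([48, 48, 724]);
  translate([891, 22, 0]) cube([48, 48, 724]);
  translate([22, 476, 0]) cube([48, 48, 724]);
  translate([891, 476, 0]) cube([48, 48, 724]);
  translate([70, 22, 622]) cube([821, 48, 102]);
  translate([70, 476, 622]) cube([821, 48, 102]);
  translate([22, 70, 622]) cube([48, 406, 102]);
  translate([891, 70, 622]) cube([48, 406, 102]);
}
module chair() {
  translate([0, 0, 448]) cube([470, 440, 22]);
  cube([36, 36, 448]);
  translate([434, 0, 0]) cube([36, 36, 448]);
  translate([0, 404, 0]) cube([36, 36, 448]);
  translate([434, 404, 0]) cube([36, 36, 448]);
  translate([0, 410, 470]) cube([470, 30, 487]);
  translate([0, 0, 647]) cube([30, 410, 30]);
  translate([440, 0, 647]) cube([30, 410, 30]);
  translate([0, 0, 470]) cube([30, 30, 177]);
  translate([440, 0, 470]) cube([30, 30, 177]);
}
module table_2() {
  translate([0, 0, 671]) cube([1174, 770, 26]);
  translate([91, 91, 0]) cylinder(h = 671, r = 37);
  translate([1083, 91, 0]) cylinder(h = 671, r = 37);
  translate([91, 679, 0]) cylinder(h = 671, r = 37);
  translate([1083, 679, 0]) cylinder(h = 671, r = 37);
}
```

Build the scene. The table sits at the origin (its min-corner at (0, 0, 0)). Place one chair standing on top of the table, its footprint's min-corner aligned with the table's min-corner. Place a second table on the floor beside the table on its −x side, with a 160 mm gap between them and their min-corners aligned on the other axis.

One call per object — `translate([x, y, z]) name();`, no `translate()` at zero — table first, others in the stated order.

table();
translate([0, 0, 764]) chair();
translate([-1334, 0, 0]) table_2();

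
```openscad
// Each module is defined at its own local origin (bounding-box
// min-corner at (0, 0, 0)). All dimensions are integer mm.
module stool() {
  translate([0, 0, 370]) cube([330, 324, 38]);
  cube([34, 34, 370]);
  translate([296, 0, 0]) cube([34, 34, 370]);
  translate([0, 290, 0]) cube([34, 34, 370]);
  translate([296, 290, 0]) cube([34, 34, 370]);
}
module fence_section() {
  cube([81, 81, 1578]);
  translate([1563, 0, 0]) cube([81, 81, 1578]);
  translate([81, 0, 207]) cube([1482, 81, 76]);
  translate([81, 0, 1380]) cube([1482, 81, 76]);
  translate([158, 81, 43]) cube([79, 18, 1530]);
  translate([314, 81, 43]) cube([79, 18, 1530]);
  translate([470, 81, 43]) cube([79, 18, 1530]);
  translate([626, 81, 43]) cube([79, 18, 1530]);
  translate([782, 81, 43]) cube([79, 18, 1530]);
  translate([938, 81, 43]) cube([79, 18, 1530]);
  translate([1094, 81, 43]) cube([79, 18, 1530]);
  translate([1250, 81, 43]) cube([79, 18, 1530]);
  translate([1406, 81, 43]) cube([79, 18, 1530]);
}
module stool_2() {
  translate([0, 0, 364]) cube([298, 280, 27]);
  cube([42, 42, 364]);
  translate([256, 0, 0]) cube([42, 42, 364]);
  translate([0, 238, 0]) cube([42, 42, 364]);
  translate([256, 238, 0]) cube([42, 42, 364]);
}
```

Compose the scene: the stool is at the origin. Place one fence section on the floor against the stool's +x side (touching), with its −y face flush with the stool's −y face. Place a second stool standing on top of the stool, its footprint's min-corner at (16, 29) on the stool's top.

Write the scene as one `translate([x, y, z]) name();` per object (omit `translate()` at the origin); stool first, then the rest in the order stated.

stool();
translate([330, 0, 0]) fence_section();
translate([16, 29, 408]) stool_2();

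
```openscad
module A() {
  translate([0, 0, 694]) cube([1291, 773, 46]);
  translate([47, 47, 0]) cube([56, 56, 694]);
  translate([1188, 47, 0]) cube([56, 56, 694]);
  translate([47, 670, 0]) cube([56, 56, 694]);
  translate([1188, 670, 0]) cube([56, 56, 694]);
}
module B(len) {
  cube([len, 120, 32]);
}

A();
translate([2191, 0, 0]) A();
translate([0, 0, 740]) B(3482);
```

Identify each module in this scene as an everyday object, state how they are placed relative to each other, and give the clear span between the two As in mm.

A is a table. B is a beam. A beam spans the tops of two tables. The clear span between the two tables is 900 mm.

Second table starts at x = 2191; first ends at x = 1291; clear span = 2191 − 1291 = 900 mm.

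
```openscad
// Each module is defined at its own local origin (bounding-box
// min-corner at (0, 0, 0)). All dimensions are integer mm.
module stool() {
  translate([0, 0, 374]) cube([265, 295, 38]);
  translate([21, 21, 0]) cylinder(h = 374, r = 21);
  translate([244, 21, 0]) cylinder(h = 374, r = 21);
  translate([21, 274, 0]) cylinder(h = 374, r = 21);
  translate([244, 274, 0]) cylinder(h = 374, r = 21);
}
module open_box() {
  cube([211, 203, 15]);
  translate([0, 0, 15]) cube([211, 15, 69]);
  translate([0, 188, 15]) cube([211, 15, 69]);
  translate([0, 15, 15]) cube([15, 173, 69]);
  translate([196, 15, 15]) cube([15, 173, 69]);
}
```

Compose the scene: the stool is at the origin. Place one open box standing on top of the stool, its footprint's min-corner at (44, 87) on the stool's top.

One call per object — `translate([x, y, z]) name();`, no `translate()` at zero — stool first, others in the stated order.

stool();
translate([44, 87, 412]) open_box();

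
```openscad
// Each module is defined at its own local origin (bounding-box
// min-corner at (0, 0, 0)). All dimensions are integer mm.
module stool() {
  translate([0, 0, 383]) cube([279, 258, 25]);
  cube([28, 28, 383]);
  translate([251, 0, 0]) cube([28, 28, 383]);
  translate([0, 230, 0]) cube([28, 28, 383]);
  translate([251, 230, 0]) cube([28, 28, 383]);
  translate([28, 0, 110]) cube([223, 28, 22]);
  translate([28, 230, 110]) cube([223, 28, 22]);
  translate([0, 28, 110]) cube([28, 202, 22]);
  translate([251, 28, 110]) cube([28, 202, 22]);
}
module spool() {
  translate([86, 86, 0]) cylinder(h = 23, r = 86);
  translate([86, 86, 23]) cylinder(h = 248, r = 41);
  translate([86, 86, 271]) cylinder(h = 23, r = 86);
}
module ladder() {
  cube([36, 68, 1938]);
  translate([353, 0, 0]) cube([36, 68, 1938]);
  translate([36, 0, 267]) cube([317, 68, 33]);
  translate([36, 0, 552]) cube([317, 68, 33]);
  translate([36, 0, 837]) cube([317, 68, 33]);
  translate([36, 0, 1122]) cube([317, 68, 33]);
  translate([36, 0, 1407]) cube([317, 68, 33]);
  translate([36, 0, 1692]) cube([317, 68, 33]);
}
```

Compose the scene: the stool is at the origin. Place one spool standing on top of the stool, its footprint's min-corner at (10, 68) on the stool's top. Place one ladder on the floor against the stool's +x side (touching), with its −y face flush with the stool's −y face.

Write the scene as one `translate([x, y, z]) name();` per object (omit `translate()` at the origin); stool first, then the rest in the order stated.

stool();
translate([10, 68, 408]) spool();
translate([279, 0, 0]) ladder();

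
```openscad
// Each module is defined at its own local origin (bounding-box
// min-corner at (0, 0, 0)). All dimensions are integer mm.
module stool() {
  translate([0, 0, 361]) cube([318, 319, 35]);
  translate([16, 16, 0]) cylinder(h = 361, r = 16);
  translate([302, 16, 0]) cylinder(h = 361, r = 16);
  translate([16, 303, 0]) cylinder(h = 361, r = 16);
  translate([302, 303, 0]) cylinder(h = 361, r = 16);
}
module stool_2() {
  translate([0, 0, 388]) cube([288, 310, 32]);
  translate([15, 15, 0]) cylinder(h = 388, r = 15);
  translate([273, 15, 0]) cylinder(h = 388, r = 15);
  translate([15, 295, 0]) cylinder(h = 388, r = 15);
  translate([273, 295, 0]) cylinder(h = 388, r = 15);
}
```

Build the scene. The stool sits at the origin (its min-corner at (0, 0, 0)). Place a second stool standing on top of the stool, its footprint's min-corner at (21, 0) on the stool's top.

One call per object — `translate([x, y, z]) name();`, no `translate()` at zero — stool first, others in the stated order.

stool();
translate([21, 0, 396]) stool_2();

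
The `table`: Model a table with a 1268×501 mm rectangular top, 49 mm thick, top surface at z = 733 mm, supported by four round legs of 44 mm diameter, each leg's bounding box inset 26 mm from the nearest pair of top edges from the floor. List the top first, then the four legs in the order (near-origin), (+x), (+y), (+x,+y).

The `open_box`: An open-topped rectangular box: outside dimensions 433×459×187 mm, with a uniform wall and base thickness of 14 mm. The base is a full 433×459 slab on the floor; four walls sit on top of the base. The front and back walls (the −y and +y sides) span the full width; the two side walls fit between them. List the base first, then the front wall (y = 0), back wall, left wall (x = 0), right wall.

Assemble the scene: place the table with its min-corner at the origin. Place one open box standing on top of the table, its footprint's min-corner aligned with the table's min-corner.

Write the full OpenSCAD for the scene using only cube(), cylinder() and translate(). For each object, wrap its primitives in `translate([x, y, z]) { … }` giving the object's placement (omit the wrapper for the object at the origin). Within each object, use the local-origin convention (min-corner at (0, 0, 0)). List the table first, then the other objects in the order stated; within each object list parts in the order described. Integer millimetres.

translate([0, 0, 684]) cube([1268, 501, 49]);
translate([48, 48, 0]) cylinder(h = 684, r = 22);
translate([1220, 48, 0]) cylinder(h = 684, r = 22);
translate([48, 453, 0]) cylinder(h = 684, r = 22);
translate([1220, 453, 0]) cylinder(h = 684, r = 22);
translate([0, 0, 733]) {
  cube([433, 459, 14]);
  translate([0, 0, 14]) cube([433, 14, 173]);
  translate([0, 445, 14]) cube([433, 14, 173]);
  translate([0, 14, 14]) cube([14, 431, 173]);
  translate([419, 14, 14]) cube([14, 431, 173]);
}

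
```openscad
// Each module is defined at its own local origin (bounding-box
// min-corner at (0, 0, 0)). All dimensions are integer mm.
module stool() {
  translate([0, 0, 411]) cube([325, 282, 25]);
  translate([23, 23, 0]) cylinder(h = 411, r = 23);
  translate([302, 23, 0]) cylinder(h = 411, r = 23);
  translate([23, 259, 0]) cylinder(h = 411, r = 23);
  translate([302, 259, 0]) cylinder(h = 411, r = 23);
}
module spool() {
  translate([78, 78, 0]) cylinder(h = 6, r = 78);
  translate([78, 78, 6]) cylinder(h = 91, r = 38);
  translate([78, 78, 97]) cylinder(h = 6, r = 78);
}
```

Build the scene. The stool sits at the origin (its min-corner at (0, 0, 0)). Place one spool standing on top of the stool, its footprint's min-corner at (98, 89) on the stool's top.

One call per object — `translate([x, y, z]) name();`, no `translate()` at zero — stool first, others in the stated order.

stool();
translate([98, 89, 436]) spool();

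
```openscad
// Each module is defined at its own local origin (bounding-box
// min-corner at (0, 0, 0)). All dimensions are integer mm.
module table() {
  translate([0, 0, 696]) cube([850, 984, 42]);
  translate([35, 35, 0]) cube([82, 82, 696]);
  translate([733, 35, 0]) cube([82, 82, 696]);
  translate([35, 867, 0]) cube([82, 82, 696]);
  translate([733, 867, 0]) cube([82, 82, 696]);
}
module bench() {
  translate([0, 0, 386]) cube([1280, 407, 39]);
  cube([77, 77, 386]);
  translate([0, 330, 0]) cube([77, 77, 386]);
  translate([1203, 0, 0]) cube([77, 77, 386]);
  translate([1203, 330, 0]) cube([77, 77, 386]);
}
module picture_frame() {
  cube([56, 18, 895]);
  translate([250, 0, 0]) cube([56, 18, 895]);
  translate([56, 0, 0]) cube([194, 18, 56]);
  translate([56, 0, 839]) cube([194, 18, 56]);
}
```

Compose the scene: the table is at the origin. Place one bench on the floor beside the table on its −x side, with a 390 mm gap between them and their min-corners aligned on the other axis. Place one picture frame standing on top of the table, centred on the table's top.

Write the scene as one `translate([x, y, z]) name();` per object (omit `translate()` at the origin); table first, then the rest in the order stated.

table();
translate([-1670, 0, 0]) bench();
translate([272, 483, 738]) picture_frame();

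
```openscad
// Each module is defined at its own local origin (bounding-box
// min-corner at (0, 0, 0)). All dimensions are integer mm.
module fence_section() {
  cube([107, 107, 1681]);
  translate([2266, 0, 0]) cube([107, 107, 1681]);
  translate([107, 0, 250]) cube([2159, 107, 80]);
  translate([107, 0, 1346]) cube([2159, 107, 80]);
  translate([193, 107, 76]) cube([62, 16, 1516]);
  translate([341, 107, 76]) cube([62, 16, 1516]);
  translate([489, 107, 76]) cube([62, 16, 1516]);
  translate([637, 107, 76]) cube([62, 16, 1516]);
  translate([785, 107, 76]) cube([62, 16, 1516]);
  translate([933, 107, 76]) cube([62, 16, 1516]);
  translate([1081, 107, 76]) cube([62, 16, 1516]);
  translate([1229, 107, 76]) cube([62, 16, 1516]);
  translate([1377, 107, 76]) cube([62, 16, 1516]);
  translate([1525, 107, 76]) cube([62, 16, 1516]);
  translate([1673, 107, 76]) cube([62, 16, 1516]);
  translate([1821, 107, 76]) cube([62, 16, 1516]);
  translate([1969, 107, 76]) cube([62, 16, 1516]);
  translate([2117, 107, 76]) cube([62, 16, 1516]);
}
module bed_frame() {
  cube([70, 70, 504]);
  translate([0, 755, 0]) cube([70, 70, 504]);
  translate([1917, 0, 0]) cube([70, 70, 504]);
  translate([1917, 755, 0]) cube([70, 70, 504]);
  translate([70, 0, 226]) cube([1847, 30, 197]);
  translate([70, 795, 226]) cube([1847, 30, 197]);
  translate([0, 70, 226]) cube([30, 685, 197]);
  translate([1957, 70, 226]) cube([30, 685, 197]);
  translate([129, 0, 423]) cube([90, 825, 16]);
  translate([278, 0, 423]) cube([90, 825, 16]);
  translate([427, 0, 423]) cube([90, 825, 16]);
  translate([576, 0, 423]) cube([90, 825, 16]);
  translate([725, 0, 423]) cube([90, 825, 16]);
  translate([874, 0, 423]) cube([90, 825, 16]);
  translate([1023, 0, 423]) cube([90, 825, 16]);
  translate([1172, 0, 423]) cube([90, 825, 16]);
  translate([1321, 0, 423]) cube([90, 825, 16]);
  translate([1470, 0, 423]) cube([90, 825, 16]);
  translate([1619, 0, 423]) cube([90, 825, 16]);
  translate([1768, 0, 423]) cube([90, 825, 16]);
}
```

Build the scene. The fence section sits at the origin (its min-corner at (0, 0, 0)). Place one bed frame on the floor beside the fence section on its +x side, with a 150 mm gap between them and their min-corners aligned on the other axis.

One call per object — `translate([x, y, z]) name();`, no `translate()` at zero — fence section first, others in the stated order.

fence_section();
translate([2523, 0, 0]) bed_frame();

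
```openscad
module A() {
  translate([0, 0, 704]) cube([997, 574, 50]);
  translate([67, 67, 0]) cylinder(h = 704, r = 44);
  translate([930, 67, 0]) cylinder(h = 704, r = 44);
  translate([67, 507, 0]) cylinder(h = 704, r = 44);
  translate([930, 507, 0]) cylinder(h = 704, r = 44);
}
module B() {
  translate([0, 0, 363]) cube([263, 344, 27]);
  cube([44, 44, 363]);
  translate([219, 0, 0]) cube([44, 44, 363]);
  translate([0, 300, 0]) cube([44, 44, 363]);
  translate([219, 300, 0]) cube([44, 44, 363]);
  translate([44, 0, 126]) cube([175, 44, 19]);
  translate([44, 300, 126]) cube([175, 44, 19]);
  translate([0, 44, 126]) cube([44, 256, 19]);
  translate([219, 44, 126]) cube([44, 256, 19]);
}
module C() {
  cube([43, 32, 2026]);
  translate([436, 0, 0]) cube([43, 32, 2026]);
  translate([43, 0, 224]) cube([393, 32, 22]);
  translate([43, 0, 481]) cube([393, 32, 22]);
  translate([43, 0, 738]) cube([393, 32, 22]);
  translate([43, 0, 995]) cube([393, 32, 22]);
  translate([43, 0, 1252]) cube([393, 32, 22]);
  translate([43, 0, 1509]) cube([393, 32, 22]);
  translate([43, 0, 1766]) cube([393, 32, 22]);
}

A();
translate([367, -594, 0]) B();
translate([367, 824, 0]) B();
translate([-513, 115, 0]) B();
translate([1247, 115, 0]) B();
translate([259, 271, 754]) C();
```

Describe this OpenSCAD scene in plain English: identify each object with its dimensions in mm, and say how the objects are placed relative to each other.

A is a table with a 997×574 mm rectangular top, 50 mm thick, top surface at z = 754 mm, supported by four round legs of 88 mm diameter, each leg's bounding box inset 23 mm from the nearest pair of top edges, running from the floor.

B is a four-legged stool. The seat is 263×344 mm, 27 mm thick, top at z = 390 mm. It stands on four square legs, each 44×44 mm in cross-section, from z = 0 to the seat underside, each flush with a corner of the seat. Four stretchers, 44 mm wide and 19 mm tall, connect adjacent legs with their undersides at z = 126 mm, each running between the inner faces of the legs it joins and aligned with the legs' outer faces on the other axis.

C is a straight ladder. Two 43×32 mm vertical rails, 2026 mm tall, stand 479 mm apart (outside-to-outside) with their front faces coplanar on the −y side. 7 rungs, each 32 mm deep and 22 mm tall, span between the inner faces of the rails, front faces flush with the rails. The lowest rung's underside is at z = 224 mm and rungs are spaced 257 mm apart (underside to underside).

Four stools sit around the table at the −y, +y, −x, +x sides. The ladder is on top of the table, centred.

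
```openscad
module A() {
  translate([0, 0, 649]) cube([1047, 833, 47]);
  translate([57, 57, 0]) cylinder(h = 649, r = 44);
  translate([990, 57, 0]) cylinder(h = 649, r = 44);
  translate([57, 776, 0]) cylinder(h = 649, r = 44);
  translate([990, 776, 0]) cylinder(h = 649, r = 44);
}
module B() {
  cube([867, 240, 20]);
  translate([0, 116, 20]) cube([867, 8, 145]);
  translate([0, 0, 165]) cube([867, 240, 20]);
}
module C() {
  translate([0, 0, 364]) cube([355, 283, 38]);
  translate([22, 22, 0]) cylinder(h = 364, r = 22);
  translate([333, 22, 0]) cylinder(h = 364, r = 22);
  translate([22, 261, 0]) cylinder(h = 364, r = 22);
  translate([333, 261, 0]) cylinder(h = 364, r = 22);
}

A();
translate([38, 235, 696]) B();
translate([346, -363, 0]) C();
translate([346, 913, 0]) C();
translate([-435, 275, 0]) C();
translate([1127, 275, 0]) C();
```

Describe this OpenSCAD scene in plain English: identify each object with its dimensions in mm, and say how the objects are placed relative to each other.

A is a rectangular dining table. The top is 1047×833×47 mm with its upper surface at z = 696 mm. It stands on four round legs of 88 mm diameter, each leg's bounding box inset 13 mm from the nearest pair of top edges, running from the floor to the underside of the top.

B is an I-beam lying along x, 867 mm long. Overall section height 185 mm. Two flanges 240 mm wide (y) and 20 mm thick, one on the floor and one at the top; a web 8 mm thick runs between them, centred on the flange width.

C is a four-legged stool. The seat is 355×283 mm, 38 mm thick, top at z = 402 mm. It stands on four round legs, each 44 mm in diameter, from z = 0 to the seat underside, each leg's axis is inset half a diameter from the nearest pair of seat edges (so the leg's bounding box is flush with the corner).

The I-beam is on top of the table. Four stools sit around the table at the −y, +y, −x, +x sides.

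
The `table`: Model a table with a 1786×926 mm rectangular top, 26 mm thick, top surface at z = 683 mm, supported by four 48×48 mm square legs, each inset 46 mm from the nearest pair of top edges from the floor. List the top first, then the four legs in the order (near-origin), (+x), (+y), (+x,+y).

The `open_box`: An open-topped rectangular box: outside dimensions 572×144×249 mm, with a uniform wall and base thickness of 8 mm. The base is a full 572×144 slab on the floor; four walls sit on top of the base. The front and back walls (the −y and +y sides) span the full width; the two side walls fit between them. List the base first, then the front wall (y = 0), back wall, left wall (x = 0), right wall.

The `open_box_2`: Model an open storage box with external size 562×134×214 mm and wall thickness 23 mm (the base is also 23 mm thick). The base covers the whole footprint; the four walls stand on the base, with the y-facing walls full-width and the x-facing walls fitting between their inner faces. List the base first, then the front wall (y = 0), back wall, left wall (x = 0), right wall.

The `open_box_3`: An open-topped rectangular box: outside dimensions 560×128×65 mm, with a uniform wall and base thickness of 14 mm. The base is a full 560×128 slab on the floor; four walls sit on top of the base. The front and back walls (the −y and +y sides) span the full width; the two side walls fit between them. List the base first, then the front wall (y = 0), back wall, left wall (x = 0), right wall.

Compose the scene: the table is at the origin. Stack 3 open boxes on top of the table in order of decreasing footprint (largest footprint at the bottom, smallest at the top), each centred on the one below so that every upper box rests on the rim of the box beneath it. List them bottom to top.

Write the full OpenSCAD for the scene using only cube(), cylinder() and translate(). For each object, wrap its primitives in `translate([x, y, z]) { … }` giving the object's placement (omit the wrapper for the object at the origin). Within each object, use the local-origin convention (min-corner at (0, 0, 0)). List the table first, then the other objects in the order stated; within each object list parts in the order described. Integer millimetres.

translate([0, 0, 657]) cube([1786, 926, 26]);
translate([46, 46, 0]) cube([48, 48, 657]);
translate([1692, 46, 0]) cube([48, 48, 657]);
translate([46, 832, 0]) cube([48, 48, 657]);
translate([1692, 832, 0]) cube([48, 48, 657]);
translate([607, 391, 683]) {
  cube([572, 144, 8]);
  translate([0, 0, 8]) cube([572, 8, 241]);
  translate([0, 136, 8]) cube([572, 8, 241]);
  translate([0, 8, 8]) cube([8, 128, 241]);
  translate([564, 8, 8]) cube([8, 128, 241]);
}
translate([612, 396, 932]) {
  cube([562, 134, 23]);
  translate([0, 0, 23]) cube([562, 23, 191]);
  translate([0, 111, 23]) cube([562, 23, 191]);
  translate([0, 23, 23]) cube([23, 88, 191]);
  translate([539, 23, 23]) cube([23, 88, 191]);
}
translate([613, 399, 1146]) {
  cube([560, 128, 14]);
  translate([0, 0, 14]) cube([560, 14, 51]);
  translate([0, 114, 14]) cube([560, 14, 51]);
  translate([0, 14, 14]) cube([14, 100, 51]);
  translate([546, 14, 14]) cube([14, 100, 51]);
}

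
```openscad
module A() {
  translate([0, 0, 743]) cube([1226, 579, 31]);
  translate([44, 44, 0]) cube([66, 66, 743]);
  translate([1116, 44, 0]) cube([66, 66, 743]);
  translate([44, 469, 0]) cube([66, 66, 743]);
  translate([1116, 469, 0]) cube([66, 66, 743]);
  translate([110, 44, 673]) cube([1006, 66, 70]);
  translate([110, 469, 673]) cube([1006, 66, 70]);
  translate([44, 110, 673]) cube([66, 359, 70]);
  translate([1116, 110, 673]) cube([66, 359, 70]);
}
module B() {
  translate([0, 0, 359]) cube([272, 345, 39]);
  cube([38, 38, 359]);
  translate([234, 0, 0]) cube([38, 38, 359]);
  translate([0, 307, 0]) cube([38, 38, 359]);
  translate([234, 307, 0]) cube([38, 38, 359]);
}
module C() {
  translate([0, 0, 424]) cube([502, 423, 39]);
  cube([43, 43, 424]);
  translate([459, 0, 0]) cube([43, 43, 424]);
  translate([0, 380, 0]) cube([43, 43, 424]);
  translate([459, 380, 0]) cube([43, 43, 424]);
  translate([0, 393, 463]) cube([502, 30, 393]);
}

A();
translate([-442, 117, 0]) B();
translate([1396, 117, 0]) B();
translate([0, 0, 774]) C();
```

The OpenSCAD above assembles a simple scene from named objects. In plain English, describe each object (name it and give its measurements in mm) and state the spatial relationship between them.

A is a table: top 1226 mm (x) × 579 mm (y), 31 mm thick, upper face at z = 774 mm, on four 66×66 mm square legs, each inset 44 mm from the nearest pair of top edges, running from z = 0 to the bottom of the top. Four apron rails, 66 mm thick and 70 mm tall, run between adjacent legs with their top edges flush with the underside of the top and their outer faces flush with the legs' outer faces.

B is a simple wooden stool: a rectangular seat 272 mm (x) by 345 mm (y), 39 mm thick, top face at z = 398 mm, on four square legs, each 38×38 mm in cross-section. The legs rest on z = 0, each flush with a corner of the seat.

C is a chair: 502×423 mm seat, 39 mm thick, top at z = 463 mm, on four 43 mm square corner legs flush with the seat edges. A 30 mm thick backrest slab spans the full seat width, extending 393 mm above the seat top, its back face flush with the seat's +y edge.

Two stools sit around the table at the −x, +x sides. The chair is on top of the table.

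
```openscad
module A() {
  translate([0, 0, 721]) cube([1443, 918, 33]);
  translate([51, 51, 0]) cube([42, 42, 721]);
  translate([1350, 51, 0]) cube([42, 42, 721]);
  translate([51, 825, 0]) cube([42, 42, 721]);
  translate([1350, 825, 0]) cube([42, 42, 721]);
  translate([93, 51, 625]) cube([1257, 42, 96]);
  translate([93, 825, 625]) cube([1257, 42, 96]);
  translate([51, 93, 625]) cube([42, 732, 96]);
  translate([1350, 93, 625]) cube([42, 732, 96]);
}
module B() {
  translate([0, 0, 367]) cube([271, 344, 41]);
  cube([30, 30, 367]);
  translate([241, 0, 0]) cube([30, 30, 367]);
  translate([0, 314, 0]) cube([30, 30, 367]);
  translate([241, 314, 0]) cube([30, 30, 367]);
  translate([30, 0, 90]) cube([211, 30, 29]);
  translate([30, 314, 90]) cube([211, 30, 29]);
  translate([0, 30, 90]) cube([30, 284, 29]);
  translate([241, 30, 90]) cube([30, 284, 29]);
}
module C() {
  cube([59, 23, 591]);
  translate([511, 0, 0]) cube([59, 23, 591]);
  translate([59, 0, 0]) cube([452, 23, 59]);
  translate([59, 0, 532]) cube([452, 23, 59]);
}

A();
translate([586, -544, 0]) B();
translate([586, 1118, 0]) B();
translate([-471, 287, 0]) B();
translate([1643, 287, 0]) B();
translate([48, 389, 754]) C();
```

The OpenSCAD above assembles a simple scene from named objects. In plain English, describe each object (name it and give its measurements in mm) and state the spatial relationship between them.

A is a table: top 1443 mm (x) × 918 mm (y), 33 mm thick, upper face at z = 754 mm, on four 42×42 mm square legs, each inset 51 mm from the nearest pair of top edges, running from z = 0 to the bottom of the top. Four apron rails, 42 mm thick and 96 mm tall, run between adjacent legs with their top edges flush with the underside of the top and their outer faces flush with the legs' outer faces.

B is a four-legged stool. The seat is a 271×344×41 mm slab whose top surface is at z = 408 mm; four square legs, each 30×30 mm in cross-section, run from the floor (z = 0) to the underside of the seat, each flush with a corner of the seat. Four stretchers, 30 mm wide and 29 mm tall, connect adjacent legs with their undersides at z = 90 mm, each running between the inner faces of the legs it joins and aligned with the legs' outer faces on the other axis.

C is a picture frame with a 452×473 mm rectangular opening (x by z) and a uniform 59 mm border on every side. Frame depth is 23 mm along y. It is built from two vertical stiles running the full outside height and two horizontal rails spanning the gap between the stiles.

Four stools sit around the table at the −y, +y, −x, +x sides. The picture frame is on top of the table.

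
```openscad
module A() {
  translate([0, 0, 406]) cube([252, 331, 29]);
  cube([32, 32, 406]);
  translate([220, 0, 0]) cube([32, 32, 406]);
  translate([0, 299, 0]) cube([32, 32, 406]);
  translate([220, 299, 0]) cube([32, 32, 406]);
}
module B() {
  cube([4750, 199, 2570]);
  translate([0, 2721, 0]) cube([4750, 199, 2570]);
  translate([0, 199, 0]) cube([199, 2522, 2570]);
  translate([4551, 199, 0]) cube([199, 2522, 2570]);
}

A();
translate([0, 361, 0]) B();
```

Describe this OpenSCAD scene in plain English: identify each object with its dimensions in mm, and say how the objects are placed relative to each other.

A is a four-legged stool. The seat is 252×331 mm, 29 mm thick, top at z = 435 mm. It stands on four square legs, each 32×32 mm in cross-section, from z = 0 to the seat underside, each flush with a corner of the seat.

B is the wall frame of a small rectangular building: four walls, each 2570 mm tall and 199 mm thick, enclosing a footprint 4750 mm (x) by 2920 mm (y) outside-to-outside, with no floor or roof. The front and back walls (the −y and +y sides) span the full width; the two side walls fit between them.

The house frame is on the floor beside the stool on its +y side.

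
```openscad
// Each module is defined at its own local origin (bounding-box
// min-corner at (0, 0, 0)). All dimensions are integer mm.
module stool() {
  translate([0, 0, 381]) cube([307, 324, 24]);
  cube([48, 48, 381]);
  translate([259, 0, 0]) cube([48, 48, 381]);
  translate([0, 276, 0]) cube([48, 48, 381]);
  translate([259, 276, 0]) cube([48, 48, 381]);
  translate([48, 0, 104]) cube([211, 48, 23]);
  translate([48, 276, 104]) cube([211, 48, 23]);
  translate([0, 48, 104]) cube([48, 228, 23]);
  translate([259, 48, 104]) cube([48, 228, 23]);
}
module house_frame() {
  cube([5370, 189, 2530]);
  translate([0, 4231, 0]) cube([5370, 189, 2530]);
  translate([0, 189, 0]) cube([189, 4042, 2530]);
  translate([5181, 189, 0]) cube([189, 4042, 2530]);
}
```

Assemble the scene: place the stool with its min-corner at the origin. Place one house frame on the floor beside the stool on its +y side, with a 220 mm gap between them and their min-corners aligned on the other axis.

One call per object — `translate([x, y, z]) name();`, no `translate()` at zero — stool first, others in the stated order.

stool();
translate([0, 544, 0]) house_frame();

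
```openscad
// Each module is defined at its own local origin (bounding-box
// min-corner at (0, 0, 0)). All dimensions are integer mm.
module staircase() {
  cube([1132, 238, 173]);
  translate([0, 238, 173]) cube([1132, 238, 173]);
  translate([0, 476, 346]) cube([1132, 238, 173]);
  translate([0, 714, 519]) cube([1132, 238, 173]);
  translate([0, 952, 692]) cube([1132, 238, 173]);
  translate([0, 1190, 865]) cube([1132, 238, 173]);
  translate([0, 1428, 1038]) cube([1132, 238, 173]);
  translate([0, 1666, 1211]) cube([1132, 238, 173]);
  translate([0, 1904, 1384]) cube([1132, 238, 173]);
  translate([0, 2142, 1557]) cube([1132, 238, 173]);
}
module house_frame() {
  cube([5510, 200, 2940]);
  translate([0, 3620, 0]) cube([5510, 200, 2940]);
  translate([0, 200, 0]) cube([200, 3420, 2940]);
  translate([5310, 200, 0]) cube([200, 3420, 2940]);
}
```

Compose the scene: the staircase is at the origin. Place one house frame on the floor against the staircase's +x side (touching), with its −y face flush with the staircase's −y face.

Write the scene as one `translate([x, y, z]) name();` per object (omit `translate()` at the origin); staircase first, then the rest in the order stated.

staircase();
translate([1132, 0, 0]) house_frame();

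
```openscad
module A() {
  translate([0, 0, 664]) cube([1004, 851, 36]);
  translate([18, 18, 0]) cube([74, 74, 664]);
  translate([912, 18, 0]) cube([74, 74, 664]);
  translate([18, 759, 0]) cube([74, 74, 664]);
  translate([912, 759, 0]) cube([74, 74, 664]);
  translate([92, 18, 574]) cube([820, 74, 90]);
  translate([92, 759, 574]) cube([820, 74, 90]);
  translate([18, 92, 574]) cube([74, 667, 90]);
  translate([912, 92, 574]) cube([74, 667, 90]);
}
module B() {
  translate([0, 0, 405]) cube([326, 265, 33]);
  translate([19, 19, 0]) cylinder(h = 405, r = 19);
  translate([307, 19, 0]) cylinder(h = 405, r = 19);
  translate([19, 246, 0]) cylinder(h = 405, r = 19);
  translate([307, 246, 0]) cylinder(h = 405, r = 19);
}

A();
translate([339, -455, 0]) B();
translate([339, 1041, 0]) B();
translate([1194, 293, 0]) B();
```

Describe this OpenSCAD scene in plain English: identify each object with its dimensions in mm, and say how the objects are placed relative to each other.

A is a rectangular dining table. The top is 1004×851×36 mm with its upper surface at z = 700 mm. It stands on four 74×74 mm square legs, each inset 18 mm from the nearest pair of top edges, running from the floor to the underside of the top. Four apron rails, 74 mm thick and 90 mm tall, run between adjacent legs with their top edges flush with the underside of the top and their outer faces flush with the legs' outer faces.

B is a four-legged stool. The seat is a 326×265×33 mm slab whose top surface is at z = 438 mm; four round legs, each 38 mm in diameter, run from the floor (z = 0) to the underside of the seat, each leg's axis is inset half a diameter from the nearest pair of seat edges (so the leg's bounding box is flush with the corner).

Three stools sit around the table at the −y, +y, +x sides.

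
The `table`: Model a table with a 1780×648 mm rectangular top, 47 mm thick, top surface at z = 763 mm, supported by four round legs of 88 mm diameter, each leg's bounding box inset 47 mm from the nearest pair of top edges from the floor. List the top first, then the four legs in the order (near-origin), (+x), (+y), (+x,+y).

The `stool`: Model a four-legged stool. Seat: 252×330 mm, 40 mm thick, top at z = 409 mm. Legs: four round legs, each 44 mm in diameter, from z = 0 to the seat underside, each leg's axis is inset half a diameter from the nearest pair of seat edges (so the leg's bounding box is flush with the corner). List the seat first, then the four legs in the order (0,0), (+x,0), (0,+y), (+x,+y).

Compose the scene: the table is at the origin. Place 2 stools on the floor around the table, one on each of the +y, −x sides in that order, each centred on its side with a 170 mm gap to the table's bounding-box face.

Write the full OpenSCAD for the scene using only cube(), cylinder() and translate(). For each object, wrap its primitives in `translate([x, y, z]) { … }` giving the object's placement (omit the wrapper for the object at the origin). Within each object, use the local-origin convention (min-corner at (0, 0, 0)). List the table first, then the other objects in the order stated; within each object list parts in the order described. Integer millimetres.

translate([0, 0, 716]) cube([1780, 648, 47]);
translate([91, 91, 0]) cylinder(h = 716, r = 44);
translate([1689, 91, 0]) cylinder(h = 716, r = 44);
translate([91, 557, 0]) cylinder(h = 716, r = 44);
translate([1689, 557, 0]) cylinder(h = 716, r = 44);
translate([764, 818, 0]) {
  translate([0, 0, 369]) cube([252, 330, 40]);
  translate([22, 22, 0]) cylinder(h = 369, r = 22);
  translate([230, 22, 0]) cylinder(h = 369, r = 22);
  translate([22, 308, 0]) cylinder(h = 369, r = 22);
  translate([230, 308, 0]) cylinder(h = 369, r = 22);
}
translate([-422, 159, 0]) {
  translate([0, 0, 369]) cube([252, 330, 40]);
  translate([22, 22, 0]) cylinder(h = 369, r = 22);
  translate([230, 22, 0]) cylinder(h = 369, r = 22);
  translate([22, 308, 0]) cylinder(h = 369, r = 22);
  translate([230, 308, 0]) cylinder(h = 369, r = 22);
}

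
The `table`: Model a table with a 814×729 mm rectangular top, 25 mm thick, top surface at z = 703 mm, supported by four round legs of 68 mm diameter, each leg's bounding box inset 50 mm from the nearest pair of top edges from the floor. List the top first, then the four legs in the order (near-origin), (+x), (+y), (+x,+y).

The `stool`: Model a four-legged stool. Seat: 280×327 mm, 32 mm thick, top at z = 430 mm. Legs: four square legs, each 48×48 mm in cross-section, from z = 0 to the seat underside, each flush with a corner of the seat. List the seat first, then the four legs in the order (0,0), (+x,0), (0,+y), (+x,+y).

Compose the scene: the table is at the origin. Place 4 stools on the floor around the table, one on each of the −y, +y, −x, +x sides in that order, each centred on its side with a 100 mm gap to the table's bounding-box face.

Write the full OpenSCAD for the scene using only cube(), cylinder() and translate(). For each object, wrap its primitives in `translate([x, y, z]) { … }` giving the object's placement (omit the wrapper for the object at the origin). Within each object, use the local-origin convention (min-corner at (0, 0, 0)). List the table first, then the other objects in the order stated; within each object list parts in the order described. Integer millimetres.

translate([0, 0, 678]) cube([814, 729, 25]);
translate([84, 84, 0]) cylinder(h = 678, r = 34);
translate([730, 84, 0]) cylinder(h = 678, r = 34);
translate([84, 645, 0]) cylinder(h = 678, r = 34);
translate([730, 645, 0]) cylinder(h = 678, r = 34);
translate([267, -427, 0]) {
  translate([0, 0, 398]) cube([280, 327, 32]);
  cube([48, 48, 398]);
  translate([232, 0, 0]) cube([48, 48, 398]);
  translate([0, 279, 0]) cube([48, 48, 398]);
  translate([232, 279, 0]) cube([48, 48, 398]);
}
translate([267, 829, 0]) {
  translate([0, 0, 398]) cube([280, 327, 32]);
  cube([48, 48, 398]);
  translate([232, 0, 0]) cube([48, 48, 398]);
  translate([0, 279, 0]) cube([48, 48, 398]);
  translate([232, 279, 0]) cube([48, 48, 398]);
}
translate([-380, 201, 0]) {
  translate([0, 0, 398]) cube([280, 327, 32]);
  cube([48, 48, 398]);
  translate([232, 0, 0]) cube([48, 48, 398]);
  translate([0, 279, 0]) cube([48, 48, 398]);
  translate([232, 279, 0]) cube([48, 48, 398]);
}
translate([914, 201, 0]) {
  translate([0, 0, 398]) cube([280, 327, 32]);
  cube([48, 48, 398]);
  translate([232, 0, 0]) cube([48, 48, 398]);
  translate([0, 279, 0]) cube([48, 48, 398]);
  translate([232, 279, 0]) cube([48, 48, 398]);
}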